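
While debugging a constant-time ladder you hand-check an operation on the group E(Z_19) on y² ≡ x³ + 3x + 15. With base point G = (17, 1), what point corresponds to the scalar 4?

O

Double-and-add on 4 = (100)₂. Start with G = (17, 1) for the leading 1-bit.
double: tangent at (17, 1): λ = (3·17² + 3)/(2·1) ≡ 15/2. 2⁻¹ ≡ 10 (mod 19), so λ ≡ 15·10 ≡ 17.
  x = λ² - 17 - 17 = 289 - 34 ≡ 8; y = λ·(17 - 8) - 1 ≡ 0. → (8, 0)
double: (8, 0) + (8, 0): same x and y₁ ≡ -y₂, so the sum is 𝒪.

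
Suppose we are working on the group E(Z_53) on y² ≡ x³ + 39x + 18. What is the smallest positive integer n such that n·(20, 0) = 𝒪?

2

2P: (20, 0) + (20, 0): same x and y₁ ≡ -y₂, so the sum is 𝒪.
2P = 𝒪, so the order is 2.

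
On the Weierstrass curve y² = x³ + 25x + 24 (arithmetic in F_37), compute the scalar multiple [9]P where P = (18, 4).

(14, 26)

Double-and-add on 9 = (1001)₂. Start with P = (18, 4) for the leading 1-bit.
double: tangent at (18, 4): λ = (3·18² + 25)/(2·4) ≡ 35/8. 8⁻¹ ≡ 14 (mod 37), so λ ≡ 35·14 ≡ 9.
  x = λ² - 18 - 18 = 81 - 36 ≡ 8; y = λ·(18 - 8) - 4 ≡ 12. → (8, 12)
double: tangent at (8, 12): λ = (3·8² + 25)/(2·12) ≡ 32/24. 24⁻¹ ≡ 17 (mod 37), so λ ≡ 32·17 ≡ 26.
  x = λ² - 8 - 8 = 676 - 16 ≡ 31; y = λ·(8 - 31) - 12 ≡ 19. → (31, 19)
double: tangent at (31, 19): λ = (3·31² + 25)/(2·19) ≡ 22/1. 1⁻¹ ≡ 1 (mod 37) since 1·1 = 1 ≡ 1, so λ ≡ 22·1 ≡ 22.
  x = λ² - 31 - 31 = 484 - 62 ≡ 15; y = λ·(31 - 15) - 19 ≡ 0. → (15, 0)
add P: (15, 0) + (18, 4). λ = (4 - 0)/(18 - 15) ≡ 4/3 mod 37. 3⁻¹ ≡ 25 (mod 37) since 3·25 = 75 ≡ 1, so λ ≡ 26.
  x = λ² - 15 - 18 = 676 - 33 ≡ 14; y = λ·(15 - 14) - 0 ≡ 26. → (14, 26)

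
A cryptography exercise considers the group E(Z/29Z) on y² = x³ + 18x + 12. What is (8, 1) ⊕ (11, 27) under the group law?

(11, 2)

(8, 1) + (11, 27). λ = (27 - 1)/(11 - 8) ≡ 26/3 mod 29. 3⁻¹ ≡ 10 (mod 29), so λ ≡ 28.
  x = λ² - 8 - 11 = 784 - 19 ≡ 11; y = λ·(8 - 11) - 1 ≡ 2. → (11, 2)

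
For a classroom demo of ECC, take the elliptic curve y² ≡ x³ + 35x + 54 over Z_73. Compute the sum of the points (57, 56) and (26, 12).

(57, 56) + (26, 12). λ = (12 - 56)/(26 - 57) ≡ 29/42 mod 73. 42⁻¹ ≡ 40 (mod 73) since 42·40 = 1680 ≡ 1, so λ ≡ 65.
  x = λ² - 57 - 26 = 4225 - 83 ≡ 54; y = λ·(57 - 54) - 56 ≡ 66. → (54, 66)

(54, 66)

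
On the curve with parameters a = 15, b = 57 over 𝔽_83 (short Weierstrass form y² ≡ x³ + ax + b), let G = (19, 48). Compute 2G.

tangent at (19, 48): λ = (3·19² + 15)/(2·48) ≡ 19/13. 13⁻¹ ≡ 32 (mod 83), so λ ≡ 19·32 ≡ 27.
  x = λ² - 19 - 19 = 729 - 38 ≡ 27; y = λ·(19 - 27) - 48 ≡ 68. → (27, 68)

(27, 68)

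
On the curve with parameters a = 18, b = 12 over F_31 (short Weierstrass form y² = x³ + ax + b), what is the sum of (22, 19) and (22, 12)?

The two points share x = 22 and their y-coordinates satisfy 19 + 12 ≡ 0 (mod 31), so they are inverses. Their sum is 𝒪.

O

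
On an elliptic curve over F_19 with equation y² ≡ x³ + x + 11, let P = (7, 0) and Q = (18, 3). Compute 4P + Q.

(18, 3)

First 4P:
Double-and-add on 4 = (100)₂. Start with P = (7, 0) for the leading 1-bit.
double: (7, 0) + (7, 0): same x and y₁ ≡ -y₂, so the sum is ∞.
double: ∞ + ∞ = ∞ (identity).
4P = ∞.
Finally 4P + Q:
∞ + (18, 3) = (18, 3) (identity).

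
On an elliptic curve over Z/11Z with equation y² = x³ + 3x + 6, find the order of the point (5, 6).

2P: tangent at (5, 6): λ = (3·5² + 3)/(2·6) ≡ 1/1. 1⁻¹ ≡ 1 (mod 11) since 1·1 = 1 ≡ 1, so λ ≡ 1·1 ≡ 1.
  x = λ² - 5 - 5 = 1 - 10 ≡ 2; y = λ·(5 - 2) - 6 ≡ 8. → (2, 8)
3P: (2, 8) + (5, 6). λ = (6 - 8)/(5 - 2) ≡ 9/3 mod 11. 3⁻¹ ≡ 4 (mod 11) since 3·4 = 12 ≡ 1, so λ ≡ 3.
  x = λ² - 2 - 5 = 9 - 7 ≡ 2; y = λ·(2 - 2) - 8 ≡ 3. → (2, 3)
4P: (2, 3) + (5, 6). λ = (6 - 3)/(5 - 2) ≡ 3/3 mod 11. 3⁻¹ ≡ 4 (mod 11), so λ ≡ 1.
  x = λ² - 2 - 5 = 1 - 7 ≡ 5; y = λ·(2 - 5) - 3 ≡ 5. → (5, 5)
5P: (5, 5) + (5, 6): same x and y₁ ≡ -y₂, so the sum is the point at infinity.
5P = the point at infinity, so the order is 5.

5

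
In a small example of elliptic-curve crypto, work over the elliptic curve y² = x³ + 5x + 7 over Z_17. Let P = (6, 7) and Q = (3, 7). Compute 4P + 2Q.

First 4P:
Repeated addition: build up to 4P.
2P: tangent at (6, 7): λ = (3·6² + 5)/(2·7) ≡ 11/14. 14⁻¹ ≡ 11 (mod 17), so λ ≡ 11·11 ≡ 2.
  x = λ² - 6 - 6 = 4 - 12 ≡ 9; y = λ·(6 - 9) - 7 ≡ 4. → (9, 4)
3P: (9, 4) + (6, 7). λ = (7 - 4)/(6 - 9) ≡ 3/14 mod 17. 14⁻¹ ≡ 11 (mod 17), so λ ≡ 16.
  x = λ² - 9 - 6 = 256 - 15 ≡ 3; y = λ·(9 - 3) - 4 ≡ 7. → (3, 7)
4P: (3, 7) + (6, 7). λ = (7 - 7)/(6 - 3) ≡ 0/3 mod 17. 3⁻¹ ≡ 6 (mod 17) since 3·6 = 18 ≡ 1, so λ ≡ 0.
  x = λ² - 3 - 6 = 0 - 9 ≡ 8; y = λ·(3 - 8) - 7 ≡ 10. → (8, 10)
4P = (8, 10).
Next 2Q:
Repeated addition: build up to 2Q.
2Q: tangent at (3, 7): λ = (3·3² + 5)/(2·7) ≡ 15/14. 14⁻¹ ≡ 11 (mod 17) since 14·11 = 154 ≡ 1, so λ ≡ 15·11 ≡ 12.
  x = λ² - 3 - 3 = 144 - 6 ≡ 2; y = λ·(3 - 2) - 7 ≡ 5. → (2, 5)
2Q = (2, 5).
Finally 4P + 2Q:
(8, 10) + (2, 5). λ = (5 - 10)/(2 - 8) ≡ 12/11 mod 17. 11⁻¹ ≡ 14 (mod 17), so λ ≡ 15.
  x = λ² - 8 - 2 = 225 - 10 ≡ 11; y = λ·(8 - 11) - 10 ≡ 13. → (11, 13)

(11, 13)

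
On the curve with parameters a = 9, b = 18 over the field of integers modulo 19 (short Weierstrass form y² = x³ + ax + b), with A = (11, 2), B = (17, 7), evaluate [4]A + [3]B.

First 4A:
Repeated addition: build up to 4A.
2A: tangent at (11, 2): λ = (3·11² + 9)/(2·2) ≡ 11/4. 4⁻¹ ≡ 5 (mod 19) since 4·5 = 20 ≡ 1, so λ ≡ 11·5 ≡ 17.
  x = λ² - 11 - 11 = 289 - 22 ≡ 1; y = λ·(11 - 1) - 2 ≡ 16. → (1, 16)
3A: (1, 16) + (11, 2). λ = (2 - 16)/(11 - 1) ≡ 5/10 mod 19. 10⁻¹ ≡ 2 (mod 19), so λ ≡ 10.
  x = λ² - 1 - 11 = 100 - 12 ≡ 12; y = λ·(1 - 12) - 16 ≡ 7. → (12, 7)
4A: (12, 7) + (11, 2). λ = (2 - 7)/(11 - 12) ≡ 14/18 mod 19. 18⁻¹ ≡ 18 (mod 19), so λ ≡ 5.
  x = λ² - 12 - 11 = 25 - 23 ≡ 2; y = λ·(12 - 2) - 7 ≡ 5. → (2, 5)
4A = (2, 5).
Next 3B:
Repeated addition: build up to 3B.
2B: tangent at (17, 7): λ = (3·17² + 9)/(2·7) ≡ 2/14. 14⁻¹ ≡ 15 (mod 19) since 14·15 = 210 ≡ 1, so λ ≡ 2·15 ≡ 11.
  x = λ² - 17 - 17 = 121 - 34 ≡ 11; y = λ·(17 - 11) - 7 ≡ 2. → (11, 2)
3B: (11, 2) + (17, 7). λ = (7 - 2)/(17 - 11) ≡ 5/6 mod 19. 6⁻¹ ≡ 16 (mod 19) since 6·16 = 96 ≡ 1, so λ ≡ 4.
  x = λ² - 11 - 17 = 16 - 28 ≡ 7; y = λ·(11 - 7) - 2 ≡ 14. → (7, 14)
3B = (7, 14).
Finally 4A + 3B:
(2, 5) + (7, 14). λ = (14 - 5)/(7 - 2) ≡ 9/5 mod 19. 5⁻¹ ≡ 4 (mod 19) since 5·4 = 20 ≡ 1, so λ ≡ 17.
  x = λ² - 2 - 7 = 289 - 9 ≡ 14; y = λ·(2 - 14) - 5 ≡ 0. → (14, 0)

(14, 0)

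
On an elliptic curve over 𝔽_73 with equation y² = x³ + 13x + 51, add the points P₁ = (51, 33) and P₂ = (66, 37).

(51, 33) + (66, 37). λ = (37 - 33)/(66 - 51) ≡ 4/15 mod 73. 15⁻¹ ≡ 39 (mod 73) since 15·39 = 585 ≡ 1, so λ ≡ 10.
  x = λ² - 51 - 66 = 100 - 117 ≡ 56; y = λ·(51 - 56) - 33 ≡ 63. → (56, 63)

(56, 63)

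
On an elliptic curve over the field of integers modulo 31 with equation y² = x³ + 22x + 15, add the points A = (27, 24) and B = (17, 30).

(1, 10)

(27, 24) + (17, 30). λ = (30 - 24)/(17 - 27) ≡ 6/21 mod 31. 21⁻¹ ≡ 3 (mod 31), so λ ≡ 18.
  x = λ² - 27 - 17 = 324 - 44 ≡ 1; y = λ·(27 - 1) - 24 ≡ 10. → (1, 10)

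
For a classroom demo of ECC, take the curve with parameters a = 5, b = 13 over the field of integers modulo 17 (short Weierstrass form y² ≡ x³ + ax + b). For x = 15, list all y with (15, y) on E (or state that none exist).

none

x³ + 5x + 13 = 3463 ≡ 12 (mod 17).
12 is a non-residue mod 17; no y exists.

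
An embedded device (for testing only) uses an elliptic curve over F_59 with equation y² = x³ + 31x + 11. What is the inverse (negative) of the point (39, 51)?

(39, 8)

-(39, 51) = (39, -51 mod 59) = (39, 8).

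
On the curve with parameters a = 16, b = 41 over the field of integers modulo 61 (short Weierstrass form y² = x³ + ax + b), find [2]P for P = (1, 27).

tangent at (1, 27): λ = (3·1² + 16)/(2·27) ≡ 19/54. 54⁻¹ ≡ 26 (mod 61), so λ ≡ 19·26 ≡ 6.
  x = λ² - 1 - 1 = 36 - 2 ≡ 34; y = λ·(1 - 34) - 27 ≡ 19. → (34, 19)

(34, 19)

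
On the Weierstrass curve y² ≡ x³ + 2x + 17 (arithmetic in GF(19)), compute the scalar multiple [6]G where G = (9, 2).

(6, 13)

Double-and-add on 6 = (110)₂. Start with G = (9, 2) for the leading 1-bit.
double: tangent at (9, 2): λ = (3·9² + 2)/(2·2) ≡ 17/4. 4⁻¹ ≡ 5 (mod 19), so λ ≡ 17·5 ≡ 9.
  x = λ² - 9 - 9 = 81 - 18 ≡ 6; y = λ·(9 - 6) - 2 ≡ 6. → (6, 6)
add G: (6, 6) + (9, 2). λ = (2 - 6)/(9 - 6) ≡ 15/3 mod 19. 3⁻¹ ≡ 13 (mod 19) since 3·13 = 39 ≡ 1, so λ ≡ 5.
  x = λ² - 6 - 9 = 25 - 15 ≡ 10; y = λ·(6 - 10) - 6 ≡ 12. → (10, 12)
double: tangent at (10, 12): λ = (3·10² + 2)/(2·12) ≡ 17/5. 5⁻¹ ≡ 4 (mod 19), so λ ≡ 17·4 ≡ 11.
  x = λ² - 10 - 10 = 121 - 20 ≡ 6; y = λ·(10 - 6) - 12 ≡ 13. → (6, 13)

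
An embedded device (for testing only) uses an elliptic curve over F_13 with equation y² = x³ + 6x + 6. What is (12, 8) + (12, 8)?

tangent at (12, 8): λ = (3·12² + 6)/(2·8) ≡ 9/3. 3⁻¹ ≡ 9 (mod 13), so λ ≡ 9·9 ≡ 3.
  x = λ² - 12 - 12 = 9 - 24 ≡ 11; y = λ·(12 - 11) - 8 ≡ 8. → (11, 8)

(11, 8)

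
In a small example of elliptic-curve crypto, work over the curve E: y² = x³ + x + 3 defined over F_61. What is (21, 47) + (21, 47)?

tangent at (21, 47): λ = (3·21² + 1)/(2·47) ≡ 43/33. 33⁻¹ ≡ 37 (mod 61), so λ ≡ 43·37 ≡ 5.
  x = λ² - 21 - 21 = 25 - 42 ≡ 44; y = λ·(21 - 44) - 47 ≡ 21. → (44, 21)

(44, 21)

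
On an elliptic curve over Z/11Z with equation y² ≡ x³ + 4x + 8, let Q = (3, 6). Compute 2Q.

(9, 6)

tangent at (3, 6): λ = (3·3² + 4)/(2·6) ≡ 9/1. 1⁻¹ ≡ 1 (mod 11) since 1·1 = 1 ≡ 1, so λ ≡ 9·1 ≡ 9.
  x = λ² - 3 - 3 = 81 - 6 ≡ 9; y = λ·(3 - 9) - 6 ≡ 6. → (9, 6)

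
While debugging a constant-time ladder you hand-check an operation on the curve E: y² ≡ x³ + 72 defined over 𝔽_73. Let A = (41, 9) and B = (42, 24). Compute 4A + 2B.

First 4A:
Repeated addition: build up to 4A.
2A: tangent at (41, 9): λ = (3·41² + 0)/(2·9) ≡ 6/18. 18⁻¹ ≡ 69 (mod 73) since 18·69 = 1242 ≡ 1, so λ ≡ 6·69 ≡ 49.
  x = λ² - 41 - 41 = 2401 - 82 ≡ 56; y = λ·(41 - 56) - 9 ≡ 59. → (56, 59)
3A: (56, 59) + (41, 9). λ = (9 - 59)/(41 - 56) ≡ 23/58 mod 73. 58⁻¹ ≡ 34 (mod 73), so λ ≡ 52.
  x = λ² - 56 - 41 = 2704 - 97 ≡ 52; y = λ·(56 - 52) - 59 ≡ 3. → (52, 3)
4A: (52, 3) + (41, 9). λ = (9 - 3)/(41 - 52) ≡ 6/62 mod 73. 62⁻¹ ≡ 53 (mod 73) since 62·53 = 3286 ≡ 1, so λ ≡ 26.
  x = λ² - 52 - 41 = 676 - 93 ≡ 72; y = λ·(52 - 72) - 3 ≡ 61. → (72, 61)
4A = (72, 61).
Next 2B:
Repeated addition: build up to 2B.
2B: tangent at (42, 24): λ = (3·42² + 0)/(2·24) ≡ 36/48. 48⁻¹ ≡ 35 (mod 73), so λ ≡ 36·35 ≡ 19.
  x = λ² - 42 - 42 = 361 - 84 ≡ 58; y = λ·(42 - 58) - 24 ≡ 37. → (58, 37)
2B = (58, 37).
Finally 4A + 2B:
(72, 61) + (58, 37). λ = (37 - 61)/(58 - 72) ≡ 49/59 mod 73. 59⁻¹ ≡ 26 (mod 73), so λ ≡ 33.
  x = λ² - 72 - 58 = 1089 - 130 ≡ 10; y = λ·(72 - 10) - 61 ≡ 14. → (10, 14)

(10, 14)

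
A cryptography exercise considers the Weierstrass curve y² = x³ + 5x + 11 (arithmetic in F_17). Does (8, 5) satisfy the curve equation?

y² = 5² ≡ 8; x³ + 5x + 11 = 563 ≡ 2 (mod 17). 8 ≠ 2.

no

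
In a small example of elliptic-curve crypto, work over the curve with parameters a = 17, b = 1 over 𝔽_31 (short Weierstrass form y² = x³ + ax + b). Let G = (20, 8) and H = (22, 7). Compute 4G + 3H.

(4, 3)

First 4G:
Repeated addition: build up to 4G.
2G: tangent at (20, 8): λ = (3·20² + 17)/(2·8) ≡ 8/16. 16⁻¹ ≡ 2 (mod 31), so λ ≡ 8·2 ≡ 16.
  x = λ² - 20 - 20 = 256 - 40 ≡ 30; y = λ·(20 - 30) - 8 ≡ 18. → (30, 18)
3G: (30, 18) + (20, 8). λ = (8 - 18)/(20 - 30) ≡ 21/21 mod 31. 21⁻¹ ≡ 3 (mod 31), so λ ≡ 1.
  x = λ² - 30 - 20 = 1 - 50 ≡ 13; y = λ·(30 - 13) - 18 ≡ 30. → (13, 30)
4G: (13, 30) + (20, 8). λ = (8 - 30)/(20 - 13) ≡ 9/7 mod 31. 7⁻¹ ≡ 9 (mod 31), so λ ≡ 19.
  x = λ² - 13 - 20 = 361 - 33 ≡ 18; y = λ·(13 - 18) - 30 ≡ 30. → (18, 30)
4G = (18, 30).
Next 3H:
Repeated addition: build up to 3H.
2H: tangent at (22, 7): λ = (3·22² + 17)/(2·7) ≡ 12/14. 14⁻¹ ≡ 20 (mod 31), so λ ≡ 12·20 ≡ 23.
  x = λ² - 22 - 22 = 529 - 44 ≡ 20; y = λ·(22 - 20) - 7 ≡ 8. → (20, 8)
3H: (20, 8) + (22, 7). λ = (7 - 8)/(22 - 20) ≡ 30/2 mod 31. 2⁻¹ ≡ 16 (mod 31), so λ ≡ 15.
  x = λ² - 20 - 22 = 225 - 42 ≡ 28; y = λ·(20 - 28) - 8 ≡ 27. → (28, 27)
3H = (28, 27).
Finally 4G + 3H:
(18, 30) + (28, 27). λ = (27 - 30)/(28 - 18) ≡ 28/10 mod 31. 10⁻¹ ≡ 28 (mod 31), so λ ≡ 9.
  x = λ² - 18 - 28 = 81 - 46 ≡ 4; y = λ·(18 - 4) - 30 ≡ 3. → (4, 3)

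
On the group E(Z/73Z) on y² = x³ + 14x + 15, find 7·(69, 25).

(53, 38)

Write G = (69, 25).
Repeated addition: build up to 7G.
2G: tangent at (69, 25): λ = (3·69² + 14)/(2·25) ≡ 62/50. 50⁻¹ ≡ 19 (mod 73), so λ ≡ 62·19 ≡ 10.
  x = λ² - 69 - 69 = 100 - 138 ≡ 35; y = λ·(69 - 35) - 25 ≡ 23. → (35, 23)
3G: (35, 23) + (69, 25). λ = (25 - 23)/(69 - 35) ≡ 2/34 mod 73. 34⁻¹ ≡ 58 (mod 73) since 34·58 = 1972 ≡ 1, so λ ≡ 43.
  x = λ² - 35 - 69 = 1849 - 104 ≡ 66; y = λ·(35 - 66) - 23 ≡ 31. → (66, 31)
4G: (66, 31) + (69, 25). λ = (25 - 31)/(69 - 66) ≡ 67/3 mod 73. 3⁻¹ ≡ 49 (mod 73), so λ ≡ 71.
  x = λ² - 66 - 69 = 5041 - 135 ≡ 15; y = λ·(66 - 15) - 31 ≡ 13. → (15, 13)
5G: (15, 13) + (69, 25). λ = (25 - 13)/(69 - 15) ≡ 12/54 mod 73. 54⁻¹ ≡ 23 (mod 73), so λ ≡ 57.
  x = λ² - 15 - 69 = 3249 - 84 ≡ 26; y = λ·(15 - 26) - 13 ≡ 17. → (26, 17)
6G: (26, 17) + (69, 25). λ = (25 - 17)/(69 - 26) ≡ 8/43 mod 73. 43⁻¹ ≡ 17 (mod 73), so λ ≡ 63.
  x = λ² - 26 - 69 = 3969 - 95 ≡ 5; y = λ·(26 - 5) - 17 ≡ 65. → (5, 65)
7G: (5, 65) + (69, 25). λ = (25 - 65)/(69 - 5) ≡ 33/64 mod 73. 64⁻¹ ≡ 8 (mod 73), so λ ≡ 45.
  x = λ² - 5 - 69 = 2025 - 74 ≡ 53; y = λ·(5 - 53) - 65 ≡ 38. → (53, 38)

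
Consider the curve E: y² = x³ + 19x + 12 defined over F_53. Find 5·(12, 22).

(15, 11)

Write Q = (12, 22).
Double-and-add on 5 = (101)₂. Start with Q = (12, 22) for the leading 1-bit.
double: tangent at (12, 22): λ = (3·12² + 19)/(2·22) ≡ 27/44. 44⁻¹ ≡ 47 (mod 53) since 44·47 = 2068 ≡ 1, so λ ≡ 27·47 ≡ 50.
  x = λ² - 12 - 12 = 2500 - 24 ≡ 38; y = λ·(12 - 38) - 22 ≡ 3. → (38, 3)
double: tangent at (38, 3): λ = (3·38² + 19)/(2·3) ≡ 5/6. 6⁻¹ ≡ 9 (mod 53), so λ ≡ 5·9 ≡ 45.
  x = λ² - 38 - 38 = 2025 - 76 ≡ 41; y = λ·(38 - 41) - 3 ≡ 21. → (41, 21)
add Q: (41, 21) + (12, 22). λ = (22 - 21)/(12 - 41) ≡ 1/24 mod 53. 24⁻¹ ≡ 42 (mod 53) since 24·42 = 1008 ≡ 1, so λ ≡ 42.
  x = λ² - 41 - 12 = 1764 - 53 ≡ 15; y = λ·(41 - 15) - 21 ≡ 11. → (15, 11)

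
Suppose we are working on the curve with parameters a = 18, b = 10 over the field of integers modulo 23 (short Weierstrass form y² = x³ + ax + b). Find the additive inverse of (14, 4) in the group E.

-(14, 4) = (14, -4 mod 23) = (14, 19).

(14, 19)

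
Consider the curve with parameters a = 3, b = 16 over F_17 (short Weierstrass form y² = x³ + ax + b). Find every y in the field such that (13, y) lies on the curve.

x³ + 3x + 16 = 2252 ≡ 8 (mod 17).
Square roots of 8 mod 17: 5 and 12 (since 5² = 25 ≡ 8).

5, 12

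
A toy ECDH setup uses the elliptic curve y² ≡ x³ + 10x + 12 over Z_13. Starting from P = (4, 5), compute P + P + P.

Repeated addition: build up to 3P.
2P: tangent at (4, 5): λ = (3·4² + 10)/(2·5) ≡ 6/10. 10⁻¹ ≡ 4 (mod 13) since 10·4 = 40 ≡ 1, so λ ≡ 6·4 ≡ 11.
  x = λ² - 4 - 4 = 121 - 8 ≡ 9; y = λ·(4 - 9) - 5 ≡ 5. → (9, 5)
3P: (9, 5) + (4, 5). λ = (5 - 5)/(4 - 9) ≡ 0/8 mod 13. 8⁻¹ ≡ 5 (mod 13) since 8·5 = 40 ≡ 1, so λ ≡ 0.
  x = λ² - 9 - 4 = 0 - 13 ≡ 0; y = λ·(9 - 0) - 5 ≡ 8. → (0, 8)

(0, 8)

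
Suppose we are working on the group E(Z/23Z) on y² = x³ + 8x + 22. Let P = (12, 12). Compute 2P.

(8, 0)

tangent at (12, 12): λ = (3·12² + 8)/(2·12) ≡ 3/1. 1⁻¹ ≡ 1 (mod 23) since 1·1 = 1 ≡ 1, so λ ≡ 3·1 ≡ 3.
  x = λ² - 12 - 12 = 9 - 24 ≡ 8; y = λ·(12 - 8) - 12 ≡ 0. → (8, 0)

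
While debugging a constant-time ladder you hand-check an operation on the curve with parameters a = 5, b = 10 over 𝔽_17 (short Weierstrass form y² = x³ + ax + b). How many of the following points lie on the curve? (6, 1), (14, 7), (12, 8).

(6, 1): 1² ≡ 1, rhs ≡ 1 → on.
(14, 7): 7² ≡ 15, rhs ≡ 2 → off.
(12, 8): 8² ≡ 13, rhs ≡ 13 → on.

2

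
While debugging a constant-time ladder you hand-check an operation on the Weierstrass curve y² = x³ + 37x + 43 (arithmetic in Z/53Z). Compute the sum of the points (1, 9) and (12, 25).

(50, 45)

(1, 9) + (12, 25). λ = (25 - 9)/(12 - 1) ≡ 16/11 mod 53. 11⁻¹ ≡ 29 (mod 53), so λ ≡ 40.
  x = λ² - 1 - 12 = 1600 - 13 ≡ 50; y = λ·(1 - 50) - 9 ≡ 45. → (50, 45)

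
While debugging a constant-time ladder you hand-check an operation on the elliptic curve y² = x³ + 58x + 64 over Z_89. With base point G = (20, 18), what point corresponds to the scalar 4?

Repeated addition: build up to 4G.
2G: tangent at (20, 18): λ = (3·20² + 58)/(2·18) ≡ 12/36. 36⁻¹ ≡ 47 (mod 89) since 36·47 = 1692 ≡ 1, so λ ≡ 12·47 ≡ 30.
  x = λ² - 20 - 20 = 900 - 40 ≡ 59; y = λ·(20 - 59) - 18 ≡ 58. → (59, 58)
3G: (59, 58) + (20, 18). λ = (18 - 58)/(20 - 59) ≡ 49/50 mod 89. 50⁻¹ ≡ 73 (mod 89), so λ ≡ 17.
  x = λ² - 59 - 20 = 289 - 79 ≡ 32; y = λ·(59 - 32) - 58 ≡ 45. → (32, 45)
4G: (32, 45) + (20, 18). λ = (18 - 45)/(20 - 32) ≡ 62/77 mod 89. 77⁻¹ ≡ 37 (mod 89), so λ ≡ 69.
  x = λ² - 32 - 20 = 4761 - 52 ≡ 81; y = λ·(32 - 81) - 45 ≡ 45. → (81, 45)

(81, 45)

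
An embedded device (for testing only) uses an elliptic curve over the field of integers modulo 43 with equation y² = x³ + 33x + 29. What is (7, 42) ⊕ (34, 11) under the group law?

(16, 40)

(7, 42) + (34, 11). λ = (11 - 42)/(34 - 7) ≡ 12/27 mod 43. 27⁻¹ ≡ 8 (mod 43), so λ ≡ 10.
  x = λ² - 7 - 34 = 100 - 41 ≡ 16; y = λ·(7 - 16) - 42 ≡ 40. → (16, 40)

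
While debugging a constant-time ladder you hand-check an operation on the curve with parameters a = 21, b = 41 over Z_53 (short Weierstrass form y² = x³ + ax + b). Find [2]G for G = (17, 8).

tangent at (17, 8): λ = (3·17² + 21)/(2·8) ≡ 40/16. 16⁻¹ ≡ 10 (mod 53), so λ ≡ 40·10 ≡ 29.
  x = λ² - 17 - 17 = 841 - 34 ≡ 12; y = λ·(17 - 12) - 8 ≡ 31. → (12, 31)

(12, 31)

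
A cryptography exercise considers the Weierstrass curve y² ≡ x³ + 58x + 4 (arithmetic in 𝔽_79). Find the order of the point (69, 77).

2P: tangent at (69, 77): λ = (3·69² + 58)/(2·77) ≡ 42/75. 75⁻¹ ≡ 59 (mod 79), so λ ≡ 42·59 ≡ 29.
  x = λ² - 69 - 69 = 841 - 138 ≡ 71; y = λ·(69 - 71) - 77 ≡ 23. → (71, 23)
3P: (71, 23) + (69, 77). λ = (77 - 23)/(69 - 71) ≡ 54/77 mod 79. 77⁻¹ ≡ 39 (mod 79) since 77·39 = 3003 ≡ 1, so λ ≡ 52.
  x = λ² - 71 - 69 = 2704 - 140 ≡ 36; y = λ·(71 - 36) - 23 ≡ 59. → (36, 59)
4P: (36, 59) + (69, 77). λ = (77 - 59)/(69 - 36) ≡ 18/33 mod 79. 33⁻¹ ≡ 12 (mod 79) since 33·12 = 396 ≡ 1, so λ ≡ 58.
  x = λ² - 36 - 69 = 3364 - 105 ≡ 20; y = λ·(36 - 20) - 59 ≡ 0. → (20, 0)
5P: (20, 0) + (69, 77). λ = (77 - 0)/(69 - 20) ≡ 77/49 mod 79. 49⁻¹ ≡ 50 (mod 79), so λ ≡ 58.
  x = λ² - 20 - 69 = 3364 - 89 ≡ 36; y = λ·(20 - 36) - 0 ≡ 20. → (36, 20)
6P: (36, 20) + (69, 77). λ = (77 - 20)/(69 - 36) ≡ 57/33 mod 79. 33⁻¹ ≡ 12 (mod 79), so λ ≡ 52.
  x = λ² - 36 - 69 = 2704 - 105 ≡ 71; y = λ·(36 - 71) - 20 ≡ 56. → (71, 56)
7P: (71, 56) + (69, 77). λ = (77 - 56)/(69 - 71) ≡ 21/77 mod 79. 77⁻¹ ≡ 39 (mod 79), so λ ≡ 29.
  x = λ² - 71 - 69 = 841 - 140 ≡ 69; y = λ·(71 - 69) - 56 ≡ 2. → (69, 2)
8P: (69, 2) + (69, 77): same x and y₁ ≡ -y₂, so the sum is 𝒪.
8P = 𝒪, so the order is 8.

8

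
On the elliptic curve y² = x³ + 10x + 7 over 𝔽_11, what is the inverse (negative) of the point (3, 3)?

-(3, 3) = (3, -3 mod 11) = (3, 8).

(3, 8)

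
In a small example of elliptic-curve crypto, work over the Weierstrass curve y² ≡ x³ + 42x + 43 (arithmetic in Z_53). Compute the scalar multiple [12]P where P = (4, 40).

Double-and-add on 12 = (1100)₂. Start with P = (4, 40) for the leading 1-bit.
double: tangent at (4, 40): λ = (3·4² + 42)/(2·40) ≡ 37/27. 27⁻¹ ≡ 2 (mod 53) since 27·2 = 54 ≡ 1, so λ ≡ 37·2 ≡ 21.
  x = λ² - 4 - 4 = 441 - 8 ≡ 9; y = λ·(4 - 9) - 40 ≡ 14. → (9, 14)
add P: (9, 14) + (4, 40). λ = (40 - 14)/(4 - 9) ≡ 26/48 mod 53. 48⁻¹ ≡ 21 (mod 53), so λ ≡ 16.
  x = λ² - 9 - 4 = 256 - 13 ≡ 31; y = λ·(9 - 31) - 14 ≡ 5. → (31, 5)
double: tangent at (31, 5): λ = (3·31² + 42)/(2·5) ≡ 10/10. 10⁻¹ ≡ 16 (mod 53), so λ ≡ 10·16 ≡ 1.
  x = λ² - 31 - 31 = 1 - 62 ≡ 45; y = λ·(31 - 45) - 5 ≡ 34. → (45, 34)
double: tangent at (45, 34): λ = (3·45² + 42)/(2·34) ≡ 22/15. 15⁻¹ ≡ 46 (mod 53) since 15·46 = 690 ≡ 1, so λ ≡ 22·46 ≡ 5.
  x = λ² - 45 - 45 = 25 - 90 ≡ 41; y = λ·(45 - 41) - 34 ≡ 39. → (41, 39)

(41, 39)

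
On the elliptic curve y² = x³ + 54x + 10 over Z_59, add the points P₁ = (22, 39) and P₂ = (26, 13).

(9, 24)

(22, 39) + (26, 13). λ = (13 - 39)/(26 - 22) ≡ 33/4 mod 59. 4⁻¹ ≡ 15 (mod 59), so λ ≡ 23.
  x = λ² - 22 - 26 = 529 - 48 ≡ 9; y = λ·(22 - 9) - 39 ≡ 24. → (9, 24)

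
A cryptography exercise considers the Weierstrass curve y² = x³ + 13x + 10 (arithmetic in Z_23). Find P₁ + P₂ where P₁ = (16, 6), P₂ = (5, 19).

(16, 6) + (5, 19). λ = (19 - 6)/(5 - 16) ≡ 13/12 mod 23. 12⁻¹ ≡ 2 (mod 23), so λ ≡ 3.
  x = λ² - 16 - 5 = 9 - 21 ≡ 11; y = λ·(16 - 11) - 6 ≡ 9. → (11, 9)

(11, 9)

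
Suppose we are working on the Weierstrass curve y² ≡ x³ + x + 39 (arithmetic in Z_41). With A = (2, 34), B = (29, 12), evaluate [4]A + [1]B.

First 4A:
Repeated addition: build up to 4A.
2A: tangent at (2, 34): λ = (3·2² + 1)/(2·34) ≡ 13/27. 27⁻¹ ≡ 38 (mod 41), so λ ≡ 13·38 ≡ 2.
  x = λ² - 2 - 2 = 4 - 4 ≡ 0; y = λ·(2 - 0) - 34 ≡ 11. → (0, 11)
3A: (0, 11) + (2, 34). λ = (34 - 11)/(2 - 0) ≡ 23/2 mod 41. 2⁻¹ ≡ 21 (mod 41), so λ ≡ 32.
  x = λ² - 0 - 2 = 1024 - 2 ≡ 38; y = λ·(0 - 38) - 11 ≡ 3. → (38, 3)
4A: (38, 3) + (2, 34). λ = (34 - 3)/(2 - 38) ≡ 31/5 mod 41. 5⁻¹ ≡ 33 (mod 41) since 5·33 = 165 ≡ 1, so λ ≡ 39.
  x = λ² - 38 - 2 = 1521 - 40 ≡ 5; y = λ·(38 - 5) - 3 ≡ 13. → (5, 13)
4A = (5, 13).
Finally 4A + B:
(5, 13) + (29, 12). λ = (12 - 13)/(29 - 5) ≡ 40/24 mod 41. 24⁻¹ ≡ 12 (mod 41), so λ ≡ 29.
  x = λ² - 5 - 29 = 841 - 34 ≡ 28; y = λ·(5 - 28) - 13 ≡ 17. → (28, 17)

(28, 17)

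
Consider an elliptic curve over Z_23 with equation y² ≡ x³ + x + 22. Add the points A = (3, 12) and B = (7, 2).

(3, 12) + (7, 2). λ = (2 - 12)/(7 - 3) ≡ 13/4 mod 23. 4⁻¹ ≡ 6 (mod 23) since 4·6 = 24 ≡ 1, so λ ≡ 9.
  x = λ² - 3 - 7 = 81 - 10 ≡ 2; y = λ·(3 - 2) - 12 ≡ 20. → (2, 20)

(2, 20)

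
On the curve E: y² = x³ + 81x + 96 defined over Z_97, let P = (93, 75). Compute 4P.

(20, 4)

Double-and-add on 4 = (100)₂. Start with P = (93, 75) for the leading 1-bit.
double: tangent at (93, 75): λ = (3·93² + 81)/(2·75) ≡ 32/53. 53⁻¹ ≡ 11 (mod 97) since 53·11 = 583 ≡ 1, so λ ≡ 32·11 ≡ 61.
  x = λ² - 93 - 93 = 3721 - 186 ≡ 43; y = λ·(93 - 43) - 75 ≡ 65. → (43, 65)
double: tangent at (43, 65): λ = (3·43² + 81)/(2·65) ≡ 2/33. 33⁻¹ ≡ 50 (mod 97), so λ ≡ 2·50 ≡ 3.
  x = λ² - 43 - 43 = 9 - 86 ≡ 20; y = λ·(43 - 20) - 65 ≡ 4. → (20, 4)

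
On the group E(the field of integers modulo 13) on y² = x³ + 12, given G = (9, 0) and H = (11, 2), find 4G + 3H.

First 4G:
Repeated addition: build up to 4G.
2G: (9, 0) + (9, 0): same x and y₁ ≡ -y₂, so the sum is O.
3G: O + (9, 0) = (9, 0) (identity).
4G: (9, 0) + (9, 0): same x and y₁ ≡ -y₂, so the sum is O.
4G = O.
Next 3H:
Repeated addition: build up to 3H.
2H: tangent at (11, 2): λ = (3·11² + 0)/(2·2) ≡ 12/4. 4⁻¹ ≡ 10 (mod 13) since 4·10 = 40 ≡ 1, so λ ≡ 12·10 ≡ 3.
  x = λ² - 11 - 11 = 9 - 22 ≡ 0; y = λ·(11 - 0) - 2 ≡ 5. → (0, 5)
3H: (0, 5) + (11, 2). λ = (2 - 5)/(11 - 0) ≡ 10/11 mod 13. 11⁻¹ ≡ 6 (mod 13), so λ ≡ 8.
  x = λ² - 0 - 11 = 64 - 11 ≡ 1; y = λ·(0 - 1) - 5 ≡ 0. → (1, 0)
3H = (1, 0).
Finally 4G + 3H:
O + (1, 0) = (1, 0) (identity).

(1, 0)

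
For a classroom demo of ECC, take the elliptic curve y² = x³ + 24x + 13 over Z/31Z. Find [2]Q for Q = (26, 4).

(28, 10)

tangent at (26, 4): λ = (3·26² + 24)/(2·4) ≡ 6/8. 8⁻¹ ≡ 4 (mod 31), so λ ≡ 6·4 ≡ 24.
  x = λ² - 26 - 26 = 576 - 52 ≡ 28; y = λ·(26 - 28) - 4 ≡ 10. → (28, 10)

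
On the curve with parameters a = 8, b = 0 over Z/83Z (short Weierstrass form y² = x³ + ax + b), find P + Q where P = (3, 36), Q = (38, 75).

(3, 36) + (38, 75). λ = (75 - 36)/(38 - 3) ≡ 39/35 mod 83. 35⁻¹ ≡ 19 (mod 83), so λ ≡ 77.
  x = λ² - 3 - 38 = 5929 - 41 ≡ 78; y = λ·(3 - 78) - 36 ≡ 82. → (78, 82)

(78, 82)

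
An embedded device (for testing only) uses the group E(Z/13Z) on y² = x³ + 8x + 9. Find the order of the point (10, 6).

6

2P: tangent at (10, 6): λ = (3·10² + 8)/(2·6) ≡ 9/12. 12⁻¹ ≡ 12 (mod 13), so λ ≡ 9·12 ≡ 4.
  x = λ² - 10 - 10 = 16 - 20 ≡ 9; y = λ·(10 - 9) - 6 ≡ 11. → (9, 11)
3P: (9, 11) + (10, 6). λ = (6 - 11)/(10 - 9) ≡ 8/1 mod 13. 1⁻¹ ≡ 1 (mod 13), so λ ≡ 8.
  x = λ² - 9 - 10 = 64 - 19 ≡ 6; y = λ·(9 - 6) - 11 ≡ 0. → (6, 0)
4P: (6, 0) + (10, 6). λ = (6 - 0)/(10 - 6) ≡ 6/4 mod 13. 4⁻¹ ≡ 10 (mod 13) since 4·10 = 40 ≡ 1, so λ ≡ 8.
  x = λ² - 6 - 10 = 64 - 16 ≡ 9; y = λ·(6 - 9) - 0 ≡ 2. → (9, 2)
5P: (9, 2) + (10, 6). λ = (6 - 2)/(10 - 9) ≡ 4/1 mod 13. 1⁻¹ ≡ 1 (mod 13), so λ ≡ 4.
  x = λ² - 9 - 10 = 16 - 19 ≡ 10; y = λ·(9 - 10) - 2 ≡ 7. → (10, 7)
6P: (10, 7) + (10, 6): same x and y₁ ≡ -y₂, so the sum is 𝒪.
6P = 𝒪, so the order is 6.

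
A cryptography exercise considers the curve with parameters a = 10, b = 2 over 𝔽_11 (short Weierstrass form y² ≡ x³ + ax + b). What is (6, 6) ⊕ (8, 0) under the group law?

(6, 6) + (8, 0). λ = (0 - 6)/(8 - 6) ≡ 5/2 mod 11. 2⁻¹ ≡ 6 (mod 11), so λ ≡ 8.
  x = λ² - 6 - 8 = 64 - 14 ≡ 6; y = λ·(6 - 6) - 6 ≡ 5. → (6, 5)

(6, 5)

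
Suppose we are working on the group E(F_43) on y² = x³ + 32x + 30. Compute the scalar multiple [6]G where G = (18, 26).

(30, 30)

Repeated addition: build up to 6G.
2G: tangent at (18, 26): λ = (3·18² + 32)/(2·26) ≡ 15/9. 9⁻¹ ≡ 24 (mod 43) since 9·24 = 216 ≡ 1, so λ ≡ 15·24 ≡ 16.
  x = λ² - 18 - 18 = 256 - 36 ≡ 5; y = λ·(18 - 5) - 26 ≡ 10. → (5, 10)
3G: (5, 10) + (18, 26). λ = (26 - 10)/(18 - 5) ≡ 16/13 mod 43. 13⁻¹ ≡ 10 (mod 43), so λ ≡ 31.
  x = λ² - 5 - 18 = 961 - 23 ≡ 35; y = λ·(5 - 35) - 10 ≡ 6. → (35, 6)
4G: (35, 6) + (18, 26). λ = (26 - 6)/(18 - 35) ≡ 20/26 mod 43. 26⁻¹ ≡ 5 (mod 43), so λ ≡ 14.
  x = λ² - 35 - 18 = 196 - 53 ≡ 14; y = λ·(35 - 14) - 6 ≡ 30. → (14, 30)
5G: (14, 30) + (18, 26). λ = (26 - 30)/(18 - 14) ≡ 39/4 mod 43. 4⁻¹ ≡ 11 (mod 43), so λ ≡ 42.
  x = λ² - 14 - 18 = 1764 - 32 ≡ 12; y = λ·(14 - 12) - 30 ≡ 11. → (12, 11)
6G: (12, 11) + (18, 26). λ = (26 - 11)/(18 - 12) ≡ 15/6 mod 43. 6⁻¹ ≡ 36 (mod 43), so λ ≡ 24.
  x = λ² - 12 - 18 = 576 - 30 ≡ 30; y = λ·(12 - 30) - 11 ≡ 30. → (30, 30)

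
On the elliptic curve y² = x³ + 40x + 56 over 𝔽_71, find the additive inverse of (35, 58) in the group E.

(35, 13)

-(35, 58) = (35, -58 mod 71) = (35, 13).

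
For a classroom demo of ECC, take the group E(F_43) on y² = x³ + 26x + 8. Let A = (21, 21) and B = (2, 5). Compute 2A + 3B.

First 2A:
Repeated addition: build up to 2A.
2A: tangent at (21, 21): λ = (3·21² + 26)/(2·21) ≡ 16/42. 42⁻¹ ≡ 42 (mod 43), so λ ≡ 16·42 ≡ 27.
  x = λ² - 21 - 21 = 729 - 42 ≡ 42; y = λ·(21 - 42) - 21 ≡ 14. → (42, 14)
2A = (42, 14).
Next 3B:
Repeated addition: build up to 3B.
2B: tangent at (2, 5): λ = (3·2² + 26)/(2·5) ≡ 38/10. 10⁻¹ ≡ 13 (mod 43), so λ ≡ 38·13 ≡ 21.
  x = λ² - 2 - 2 = 441 - 4 ≡ 7; y = λ·(2 - 7) - 5 ≡ 19. → (7, 19)
3B: (7, 19) + (2, 5). λ = (5 - 19)/(2 - 7) ≡ 29/38 mod 43. 38⁻¹ ≡ 17 (mod 43), so λ ≡ 20.
  x = λ² - 7 - 2 = 400 - 9 ≡ 4; y = λ·(7 - 4) - 19 ≡ 41. → (4, 41)
3B = (4, 41).
Finally 2A + 3B:
(42, 14) + (4, 41). λ = (41 - 14)/(4 - 42) ≡ 27/5 mod 43. 5⁻¹ ≡ 26 (mod 43) since 5·26 = 130 ≡ 1, so λ ≡ 14.
  x = λ² - 42 - 4 = 196 - 46 ≡ 21; y = λ·(42 - 21) - 14 ≡ 22. → (21, 22)

(21, 22)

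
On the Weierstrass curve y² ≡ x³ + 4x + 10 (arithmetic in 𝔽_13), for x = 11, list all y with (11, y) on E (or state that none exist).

none

x³ + 4x + 10 = 1385 ≡ 7 (mod 13).
7 is a non-residue mod 13; no y exists.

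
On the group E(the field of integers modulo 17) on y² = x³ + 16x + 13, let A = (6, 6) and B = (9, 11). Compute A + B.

(1, 8)

(6, 6) + (9, 11). λ = (11 - 6)/(9 - 6) ≡ 5/3 mod 17. 3⁻¹ ≡ 6 (mod 17), so λ ≡ 13.
  x = λ² - 6 - 9 = 169 - 15 ≡ 1; y = λ·(6 - 1) - 6 ≡ 8. → (1, 8)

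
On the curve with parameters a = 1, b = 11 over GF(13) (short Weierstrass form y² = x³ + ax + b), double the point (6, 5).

tangent at (6, 5): λ = (3·6² + 1)/(2·5) ≡ 5/10. 10⁻¹ ≡ 4 (mod 13), so λ ≡ 5·4 ≡ 7.
  x = λ² - 6 - 6 = 49 - 12 ≡ 11; y = λ·(6 - 11) - 5 ≡ 12. → (11, 12)

(11, 12)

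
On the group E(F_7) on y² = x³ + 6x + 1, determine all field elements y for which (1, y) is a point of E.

1, 6

x³ + 6x + 1 = 8 ≡ 1 (mod 7).
Square roots of 1 mod 7: 1 and 6 (since 1² = 1 ≡ 1).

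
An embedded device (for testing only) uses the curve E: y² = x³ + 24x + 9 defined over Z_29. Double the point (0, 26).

(16, 9)

tangent at (0, 26): λ = (3·0² + 24)/(2·26) ≡ 24/23. 23⁻¹ ≡ 24 (mod 29), so λ ≡ 24·24 ≡ 25.
  x = λ² - 0 - 0 = 625 - 0 ≡ 16; y = λ·(0 - 16) - 26 ≡ 9. → (16, 9)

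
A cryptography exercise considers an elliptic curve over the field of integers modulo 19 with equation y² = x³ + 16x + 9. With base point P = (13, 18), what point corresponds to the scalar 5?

Double-and-add on 5 = (101)₂. Start with P = (13, 18) for the leading 1-bit.
double: tangent at (13, 18): λ = (3·13² + 16)/(2·18) ≡ 10/17. 17⁻¹ ≡ 9 (mod 19) since 17·9 = 153 ≡ 1, so λ ≡ 10·9 ≡ 14.
  x = λ² - 13 - 13 = 196 - 26 ≡ 18; y = λ·(13 - 18) - 18 ≡ 7. → (18, 7)
double: tangent at (18, 7): λ = (3·18² + 16)/(2·7) ≡ 0/14. 14⁻¹ ≡ 15 (mod 19), so λ ≡ 0·15 ≡ 0.
  x = λ² - 18 - 18 = 0 - 36 ≡ 2; y = λ·(18 - 2) - 7 ≡ 12. → (2, 12)
add P: (2, 12) + (13, 18). λ = (18 - 12)/(13 - 2) ≡ 6/11 mod 19. 11⁻¹ ≡ 7 (mod 19), so λ ≡ 4.
  x = λ² - 2 - 13 = 16 - 15 ≡ 1; y = λ·(2 - 1) - 12 ≡ 11. → (1, 11)

(1, 11)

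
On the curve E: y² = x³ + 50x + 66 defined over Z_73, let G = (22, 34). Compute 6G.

Double-and-add on 6 = (110)₂. Start with G = (22, 34) for the leading 1-bit.
double: tangent at (22, 34): λ = (3·22² + 50)/(2·34) ≡ 42/68. 68⁻¹ ≡ 29 (mod 73), so λ ≡ 42·29 ≡ 50.
  x = λ² - 22 - 22 = 2500 - 44 ≡ 47; y = λ·(22 - 47) - 34 ≡ 30. → (47, 30)
add G: (47, 30) + (22, 34). λ = (34 - 30)/(22 - 47) ≡ 4/48 mod 73. 48⁻¹ ≡ 35 (mod 73) since 48·35 = 1680 ≡ 1, so λ ≡ 67.
  x = λ² - 47 - 22 = 4489 - 69 ≡ 40; y = λ·(47 - 40) - 30 ≡ 1. → (40, 1)
double: tangent at (40, 1): λ = (3·40² + 50)/(2·1) ≡ 32/2. 2⁻¹ ≡ 37 (mod 73), so λ ≡ 32·37 ≡ 16.
  x = λ² - 40 - 40 = 256 - 80 ≡ 30; y = λ·(40 - 30) - 1 ≡ 13. → (30, 13)

(30, 13)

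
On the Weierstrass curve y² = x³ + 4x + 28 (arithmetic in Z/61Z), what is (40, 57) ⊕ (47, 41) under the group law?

(40, 57) + (47, 41). λ = (41 - 57)/(47 - 40) ≡ 45/7 mod 61. 7⁻¹ ≡ 35 (mod 61), so λ ≡ 50.
  x = λ² - 40 - 47 = 2500 - 87 ≡ 34; y = λ·(40 - 34) - 57 ≡ 60. → (34, 60)

(34, 60)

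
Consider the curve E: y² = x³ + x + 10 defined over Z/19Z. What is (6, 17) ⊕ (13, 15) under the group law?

(6, 17) + (13, 15). λ = (15 - 17)/(13 - 6) ≡ 17/7 mod 19. 7⁻¹ ≡ 11 (mod 19), so λ ≡ 16.
  x = λ² - 6 - 13 = 256 - 19 ≡ 9; y = λ·(6 - 9) - 17 ≡ 11. → (9, 11)

(9, 11)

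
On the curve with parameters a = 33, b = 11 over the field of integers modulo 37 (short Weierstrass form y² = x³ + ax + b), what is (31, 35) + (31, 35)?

(22, 27)

tangent at (31, 35): λ = (3·31² + 33)/(2·35) ≡ 30/33. 33⁻¹ ≡ 9 (mod 37), so λ ≡ 30·9 ≡ 11.
  x = λ² - 31 - 31 = 121 - 62 ≡ 22; y = λ·(31 - 22) - 35 ≡ 27. → (22, 27)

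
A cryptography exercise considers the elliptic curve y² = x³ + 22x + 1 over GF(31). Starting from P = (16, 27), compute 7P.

(30, 28)

Double-and-add on 7 = (111)₂. Start with P = (16, 27) for the leading 1-bit.
double: tangent at (16, 27): λ = (3·16² + 22)/(2·27) ≡ 15/23. 23⁻¹ ≡ 27 (mod 31) since 23·27 = 621 ≡ 1, so λ ≡ 15·27 ≡ 2.
  x = λ² - 16 - 16 = 4 - 32 ≡ 3; y = λ·(16 - 3) - 27 ≡ 30. → (3, 30)
add P: (3, 30) + (16, 27). λ = (27 - 30)/(16 - 3) ≡ 28/13 mod 31. 13⁻¹ ≡ 12 (mod 31), so λ ≡ 26.
  x = λ² - 3 - 16 = 676 - 19 ≡ 6; y = λ·(3 - 6) - 30 ≡ 16. → (6, 16)
double: tangent at (6, 16): λ = (3·6² + 22)/(2·16) ≡ 6/1. 1⁻¹ ≡ 1 (mod 31) since 1·1 = 1 ≡ 1, so λ ≡ 6·1 ≡ 6.
  x = λ² - 6 - 6 = 36 - 12 ≡ 24; y = λ·(6 - 24) - 16 ≡ 0. → (24, 0)
add P: (24, 0) + (16, 27). λ = (27 - 0)/(16 - 24) ≡ 27/23 mod 31. 23⁻¹ ≡ 27 (mod 31) since 23·27 = 621 ≡ 1, so λ ≡ 16.
  x = λ² - 24 - 16 = 256 - 40 ≡ 30; y = λ·(24 - 30) - 0 ≡ 28. → (30, 28)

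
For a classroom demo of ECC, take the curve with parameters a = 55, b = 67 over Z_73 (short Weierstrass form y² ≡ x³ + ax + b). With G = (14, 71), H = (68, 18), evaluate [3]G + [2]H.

First 3G:
Repeated addition: build up to 3G.
2G: tangent at (14, 71): λ = (3·14² + 55)/(2·71) ≡ 59/69. 69⁻¹ ≡ 18 (mod 73), so λ ≡ 59·18 ≡ 40.
  x = λ² - 14 - 14 = 1600 - 28 ≡ 39; y = λ·(14 - 39) - 71 ≡ 24. → (39, 24)
3G: (39, 24) + (14, 71). λ = (71 - 24)/(14 - 39) ≡ 47/48 mod 73. 48⁻¹ ≡ 35 (mod 73), so λ ≡ 39.
  x = λ² - 39 - 14 = 1521 - 53 ≡ 8; y = λ·(39 - 8) - 24 ≡ 17. → (8, 17)
3G = (8, 17).
Next 2H:
Repeated addition: build up to 2H.
2H: tangent at (68, 18): λ = (3·68² + 55)/(2·18) ≡ 57/36. 36⁻¹ ≡ 71 (mod 73) since 36·71 = 2556 ≡ 1, so λ ≡ 57·71 ≡ 32.
  x = λ² - 68 - 68 = 1024 - 136 ≡ 12; y = λ·(68 - 12) - 18 ≡ 22. → (12, 22)
2H = (12, 22).
Finally 3G + 2H:
(8, 17) + (12, 22). λ = (22 - 17)/(12 - 8) ≡ 5/4 mod 73. 4⁻¹ ≡ 55 (mod 73), so λ ≡ 56.
  x = λ² - 8 - 12 = 3136 - 20 ≡ 50; y = λ·(8 - 50) - 17 ≡ 40. → (50, 40)

(50, 40)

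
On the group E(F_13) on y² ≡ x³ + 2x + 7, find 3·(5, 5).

(12, 11)

Write Q = (5, 5).
Repeated addition: build up to 3Q.
2Q: tangent at (5, 5): λ = (3·5² + 2)/(2·5) ≡ 12/10. 10⁻¹ ≡ 4 (mod 13), so λ ≡ 12·4 ≡ 9.
  x = λ² - 5 - 5 = 81 - 10 ≡ 6; y = λ·(5 - 6) - 5 ≡ 12. → (6, 12)
3Q: (6, 12) + (5, 5). λ = (5 - 12)/(5 - 6) ≡ 6/12 mod 13. 12⁻¹ ≡ 12 (mod 13) since 12·12 = 144 ≡ 1, so λ ≡ 7.
  x = λ² - 6 - 5 = 49 - 11 ≡ 12; y = λ·(6 - 12) - 12 ≡ 11. → (12, 11)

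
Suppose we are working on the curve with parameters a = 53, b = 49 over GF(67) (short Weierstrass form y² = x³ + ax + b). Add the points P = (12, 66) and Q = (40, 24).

(12, 66) + (40, 24). λ = (24 - 66)/(40 - 12) ≡ 25/28 mod 67. 28⁻¹ ≡ 12 (mod 67) since 28·12 = 336 ≡ 1, so λ ≡ 32.
  x = λ² - 12 - 40 = 1024 - 52 ≡ 34; y = λ·(12 - 34) - 66 ≡ 34. → (34, 34)

(34, 34)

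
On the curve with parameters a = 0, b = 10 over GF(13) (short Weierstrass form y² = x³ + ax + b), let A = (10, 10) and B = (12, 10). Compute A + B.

(4, 3)

(10, 10) + (12, 10). λ = (10 - 10)/(12 - 10) ≡ 0/2 mod 13. 2⁻¹ ≡ 7 (mod 13), so λ ≡ 0.
  x = λ² - 10 - 12 = 0 - 22 ≡ 4; y = λ·(10 - 4) - 10 ≡ 3. → (4, 3)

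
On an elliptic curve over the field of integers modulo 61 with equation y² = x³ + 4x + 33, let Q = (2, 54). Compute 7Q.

(14, 37)

Double-and-add on 7 = (111)₂. Start with Q = (2, 54) for the leading 1-bit.
double: tangent at (2, 54): λ = (3·2² + 4)/(2·54) ≡ 16/47. 47⁻¹ ≡ 13 (mod 61), so λ ≡ 16·13 ≡ 25.
  x = λ² - 2 - 2 = 625 - 4 ≡ 11; y = λ·(2 - 11) - 54 ≡ 26. → (11, 26)
add Q: (11, 26) + (2, 54). λ = (54 - 26)/(2 - 11) ≡ 28/52 mod 61. 52⁻¹ ≡ 27 (mod 61) since 52·27 = 1404 ≡ 1, so λ ≡ 24.
  x = λ² - 11 - 2 = 576 - 13 ≡ 14; y = λ·(11 - 14) - 26 ≡ 24. → (14, 24)
double: tangent at (14, 24): λ = (3·14² + 4)/(2·24) ≡ 43/48. 48⁻¹ ≡ 14 (mod 61), so λ ≡ 43·14 ≡ 53.
  x = λ² - 14 - 14 = 2809 - 28 ≡ 36; y = λ·(14 - 36) - 24 ≡ 30. → (36, 30)
add Q: (36, 30) + (2, 54). λ = (54 - 30)/(2 - 36) ≡ 24/27 mod 61. 27⁻¹ ≡ 52 (mod 61), so λ ≡ 28.
  x = λ² - 36 - 2 = 784 - 38 ≡ 14; y = λ·(36 - 14) - 30 ≡ 37. → (14, 37)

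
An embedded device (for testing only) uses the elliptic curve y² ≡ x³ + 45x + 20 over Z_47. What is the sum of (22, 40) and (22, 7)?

O

The two points share x = 22 and their y-coordinates satisfy 40 + 7 ≡ 0 (mod 47), so they are inverses. Their sum is ∞.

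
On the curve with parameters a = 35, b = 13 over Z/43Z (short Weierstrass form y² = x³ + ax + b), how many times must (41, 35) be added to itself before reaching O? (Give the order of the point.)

6

2P: tangent at (41, 35): λ = (3·41² + 35)/(2·35) ≡ 4/27. 27⁻¹ ≡ 8 (mod 43) since 27·8 = 216 ≡ 1, so λ ≡ 4·8 ≡ 32.
  x = λ² - 41 - 41 = 1024 - 82 ≡ 39; y = λ·(41 - 39) - 35 ≡ 29. → (39, 29)
3P: (39, 29) + (41, 35). λ = (35 - 29)/(41 - 39) ≡ 6/2 mod 43. 2⁻¹ ≡ 22 (mod 43), so λ ≡ 3.
  x = λ² - 39 - 41 = 9 - 80 ≡ 15; y = λ·(39 - 15) - 29 ≡ 0. → (15, 0)
4P: (15, 0) + (41, 35). λ = (35 - 0)/(41 - 15) ≡ 35/26 mod 43. 26⁻¹ ≡ 5 (mod 43) since 26·5 = 130 ≡ 1, so λ ≡ 3.
  x = λ² - 15 - 41 = 9 - 56 ≡ 39; y = λ·(15 - 39) - 0 ≡ 14. → (39, 14)
5P: (39, 14) + (41, 35). λ = (35 - 14)/(41 - 39) ≡ 21/2 mod 43. 2⁻¹ ≡ 22 (mod 43) since 2·22 = 44 ≡ 1, so λ ≡ 32.
  x = λ² - 39 - 41 = 1024 - 80 ≡ 41; y = λ·(39 - 41) - 14 ≡ 8. → (41, 8)
6P: (41, 8) + (41, 35): same x and y₁ ≡ -y₂, so the sum is O.
6P = O, so the order is 6.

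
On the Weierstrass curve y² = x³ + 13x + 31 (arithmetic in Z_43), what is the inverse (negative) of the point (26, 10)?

-(26, 10) = (26, -10 mod 43) = (26, 33).

(26, 33)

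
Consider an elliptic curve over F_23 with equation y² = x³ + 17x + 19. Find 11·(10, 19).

Write P = (10, 19).
Repeated addition: build up to 11P.
2P: tangent at (10, 19): λ = (3·10² + 17)/(2·19) ≡ 18/15. 15⁻¹ ≡ 20 (mod 23), so λ ≡ 18·20 ≡ 15.
  x = λ² - 10 - 10 = 225 - 20 ≡ 21; y = λ·(10 - 21) - 19 ≡ 0. → (21, 0)
3P: (21, 0) + (10, 19). λ = (19 - 0)/(10 - 21) ≡ 19/12 mod 23. 12⁻¹ ≡ 2 (mod 23) since 12·2 = 24 ≡ 1, so λ ≡ 15.
  x = λ² - 21 - 10 = 225 - 31 ≡ 10; y = λ·(21 - 10) - 0 ≡ 4. → (10, 4)
4P: (10, 4) + (10, 19): same x and y₁ ≡ -y₂, so the sum is O.
5P: O + (10, 19) = (10, 19) (identity).
6P: tangent at (10, 19): λ = (3·10² + 17)/(2·19) ≡ 18/15. 15⁻¹ ≡ 20 (mod 23), so λ ≡ 18·20 ≡ 15.
  x = λ² - 10 - 10 = 225 - 20 ≡ 21; y = λ·(10 - 21) - 19 ≡ 0. → (21, 0)
7P: (21, 0) + (10, 19). λ = (19 - 0)/(10 - 21) ≡ 19/12 mod 23. 12⁻¹ ≡ 2 (mod 23), so λ ≡ 15.
  x = λ² - 21 - 10 = 225 - 31 ≡ 10; y = λ·(21 - 10) - 0 ≡ 4. → (10, 4)
8P: (10, 4) + (10, 19): same x and y₁ ≡ -y₂, so the sum is O.
9P: O + (10, 19) = (10, 19) (identity).
10P: tangent at (10, 19): λ = (3·10² + 17)/(2·19) ≡ 18/15. 15⁻¹ ≡ 20 (mod 23) since 15·20 = 300 ≡ 1, so λ ≡ 18·20 ≡ 15.
  x = λ² - 10 - 10 = 225 - 20 ≡ 21; y = λ·(10 - 21) - 19 ≡ 0. → (21, 0)
11P: (21, 0) + (10, 19). λ = (19 - 0)/(10 - 21) ≡ 19/12 mod 23. 12⁻¹ ≡ 2 (mod 23) since 12·2 = 24 ≡ 1, so λ ≡ 15.
  x = λ² - 21 - 10 = 225 - 31 ≡ 10; y = λ·(21 - 10) - 0 ≡ 4. → (10, 4)

(10, 4)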